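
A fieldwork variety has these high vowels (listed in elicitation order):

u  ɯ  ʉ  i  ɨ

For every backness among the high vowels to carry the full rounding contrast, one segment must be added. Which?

/y/

front: unrounded /i/, rounded —.
central: unrounded /ɨ/, rounded /ʉ/.
back: unrounded /ɯ/, rounded /u/.
The front row has no rounded member, so the gap is the front rounded vowel /y/.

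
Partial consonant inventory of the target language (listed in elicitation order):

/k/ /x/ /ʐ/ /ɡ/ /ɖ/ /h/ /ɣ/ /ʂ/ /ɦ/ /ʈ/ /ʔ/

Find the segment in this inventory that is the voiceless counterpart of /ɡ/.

/k/

/ɡ/ is a voiced velar stop.
The voiceless counterpart is a voiceless velar stop — in this inventory, /k/.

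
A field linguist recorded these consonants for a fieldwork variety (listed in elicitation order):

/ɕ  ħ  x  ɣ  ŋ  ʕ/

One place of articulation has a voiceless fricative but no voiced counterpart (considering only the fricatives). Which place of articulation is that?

place of articulation  voiceless  voiced  
alveolo-palatal   ɕ         —       
velar             x         ɣ       
pharyngeal        ħ         ʕ       
Every place of articulation has a voiced member except alveolo-palatal, where /ʑ/ would be expected.

alveolo-palatal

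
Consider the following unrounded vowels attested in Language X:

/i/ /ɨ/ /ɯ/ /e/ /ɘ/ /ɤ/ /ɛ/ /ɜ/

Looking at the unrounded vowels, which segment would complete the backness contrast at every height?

/ʌ/

high: front /i/, central /ɨ/, back /ɯ/.
high-mid: front /e/, central /ɘ/, back /ɤ/.
low-mid: front /ɛ/, central /ɜ/, back —.
The low-mid row has no back member, so the gap is the low-mid back unrounded vowel /ʌ/.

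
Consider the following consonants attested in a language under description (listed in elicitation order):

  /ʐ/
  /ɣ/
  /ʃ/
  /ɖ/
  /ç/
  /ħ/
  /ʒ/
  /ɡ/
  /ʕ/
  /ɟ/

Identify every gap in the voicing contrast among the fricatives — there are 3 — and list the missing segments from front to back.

/ʂ/, /ʝ/, /x/

place of articulation  voiceless  voiced  
postalveolar      ʃ         ʒ       
retroflex         —         ʐ       
palatal           ç         —       
velar             —         ɣ       
pharyngeal        ħ         ʕ       
Gaps, from front to back: retroflex lacks voiceless (/ʂ/); palatal lacks voiced (/ʝ/); velar lacks voiceless (/x/).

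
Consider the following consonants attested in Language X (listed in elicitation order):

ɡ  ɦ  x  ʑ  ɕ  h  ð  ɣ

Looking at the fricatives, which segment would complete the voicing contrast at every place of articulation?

/θ/

place of articulation  voiceless  voiced  
dental            —         ð       
alveolo-palatal   ɕ         ʑ       
velar             x         ɣ       
glottal           h         ɦ       
The dental row has no voiceless member, so the gap is the voiceless dental fricative /θ/.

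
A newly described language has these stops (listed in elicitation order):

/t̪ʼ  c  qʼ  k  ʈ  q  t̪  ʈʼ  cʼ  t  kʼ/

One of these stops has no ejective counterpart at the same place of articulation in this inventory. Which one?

/t/

Dental: /t̪/ ~ /t̪ʼ/
Retroflex: /ʈ/ ~ /ʈʼ/
Palatal: /c/ ~ /cʼ/
Velar: /k/ ~ /kʼ/
Uvular: /q/ ~ /qʼ/
Alveolar: only /t/ (plain); no ejective partner.
So /t/ is the unpaired segment.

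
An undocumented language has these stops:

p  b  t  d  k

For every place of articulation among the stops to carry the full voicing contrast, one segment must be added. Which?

/ɡ/

place of articulation  voiceless  voiced  
bilabial          p         b       
alveolar          t         d       
velar             k         —       
The velar row has no voiced member, so the gap is the voiced velar stop /ɡ/.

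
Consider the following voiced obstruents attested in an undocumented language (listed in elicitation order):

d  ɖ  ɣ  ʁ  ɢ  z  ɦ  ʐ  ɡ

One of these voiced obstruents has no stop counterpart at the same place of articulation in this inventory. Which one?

/ɦ/

Alveolar: /d/ ~ /z/
Retroflex: /ɖ/ ~ /ʐ/
Velar: /ɡ/ ~ /ɣ/
Uvular: /ɢ/ ~ /ʁ/
Glottal: only /ɦ/ (fricative); no stop partner.
So /ɦ/ is the unpaired segment.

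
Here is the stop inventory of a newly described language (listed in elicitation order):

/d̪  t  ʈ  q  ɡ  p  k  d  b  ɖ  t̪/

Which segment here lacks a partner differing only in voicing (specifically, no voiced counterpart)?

Bilabial: /p/ ~ /b/
Dental: /t̪/ ~ /d̪/
Alveolar: /t/ ~ /d/
Retroflex: /ʈ/ ~ /ɖ/
Velar: /k/ ~ /ɡ/
Uvular: only /q/ (voiceless); no voiced partner.
So /q/ is the unpaired segment.

/q/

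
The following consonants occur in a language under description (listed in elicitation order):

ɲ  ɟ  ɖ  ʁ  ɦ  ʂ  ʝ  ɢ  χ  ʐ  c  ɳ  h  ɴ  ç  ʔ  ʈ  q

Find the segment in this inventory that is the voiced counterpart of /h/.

/ɦ/

/h/ is a voiceless glottal fricative.
The voiced counterpart is a voiced glottal fricative — in this inventory, /ɦ/.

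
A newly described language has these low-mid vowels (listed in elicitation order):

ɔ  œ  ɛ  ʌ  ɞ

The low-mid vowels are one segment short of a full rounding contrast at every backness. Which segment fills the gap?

front: unrounded /ɛ/, rounded /œ/.
central: unrounded —, rounded /ɞ/.
back: unrounded /ʌ/, rounded /ɔ/.
The central row has no unrounded member, so the gap is the central unrounded vowel /ɜ/.

/ɜ/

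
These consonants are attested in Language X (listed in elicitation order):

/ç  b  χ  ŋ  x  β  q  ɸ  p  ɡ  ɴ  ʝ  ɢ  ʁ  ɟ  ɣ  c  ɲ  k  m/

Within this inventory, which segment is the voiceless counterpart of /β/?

/ɸ/

/β/ is a voiced bilabial fricative.
The voiceless counterpart is a voiceless bilabial fricative — in this inventory, /ɸ/.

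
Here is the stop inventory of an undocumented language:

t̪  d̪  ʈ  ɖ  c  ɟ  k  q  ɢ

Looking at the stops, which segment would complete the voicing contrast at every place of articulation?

/ɡ/

place of articulation  voiceless  voiced  
dental            t̪        d̪      
retroflex         ʈ         ɖ       
palatal           c         ɟ       
velar             k         —       
uvular            q         ɢ       
The velar row has no voiced member, so the gap is the voiced velar stop /ɡ/.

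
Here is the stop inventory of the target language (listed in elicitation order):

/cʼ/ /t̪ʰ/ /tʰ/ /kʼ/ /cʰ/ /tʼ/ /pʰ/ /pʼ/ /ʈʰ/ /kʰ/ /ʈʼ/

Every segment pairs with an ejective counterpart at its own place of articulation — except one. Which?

Bilabial: /pʰ/ ~ /pʼ/
Alveolar: /tʰ/ ~ /tʼ/
Retroflex: /ʈʰ/ ~ /ʈʼ/
Palatal: /cʰ/ ~ /cʼ/
Velar: /kʰ/ ~ /kʼ/
Dental: only /t̪ʰ/ (aspirated); no ejective partner.
So /t̪ʰ/ is the unpaired segment.

/t̪ʰ/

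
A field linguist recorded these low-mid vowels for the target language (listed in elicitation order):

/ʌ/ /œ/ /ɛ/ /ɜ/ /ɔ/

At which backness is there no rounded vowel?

backness          unrounded  rounded 
front             ɛ         œ       
central           ɜ         —       
back              ʌ         ɔ       
Every backness has a rounded member except central, where /ɞ/ would be expected.

central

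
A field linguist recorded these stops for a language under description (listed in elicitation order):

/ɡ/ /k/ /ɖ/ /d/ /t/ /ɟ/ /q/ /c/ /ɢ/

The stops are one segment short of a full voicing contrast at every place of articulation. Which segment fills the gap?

/ʈ/

place of articulation  voiceless  voiced  
alveolar          t         d       
retroflex         —         ɖ       
palatal           c         ɟ       
velar             k         ɡ       
uvular            q         ɢ       
The retroflex row has no voiceless member, so the gap is the voiceless retroflex stop /ʈ/.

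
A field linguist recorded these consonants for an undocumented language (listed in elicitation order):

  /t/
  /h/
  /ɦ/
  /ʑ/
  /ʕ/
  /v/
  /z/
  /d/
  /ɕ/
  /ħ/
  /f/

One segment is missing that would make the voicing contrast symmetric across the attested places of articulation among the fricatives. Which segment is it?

/s/

Voiceless: /f/ (labiodental), /ɕ/ (alveolo-palatal), /ħ/ (pharyngeal), /h/ (glottal).
Voiced: /v/ (labiodental), /z/ (alveolar), /ʑ/ (alveolo-palatal), /ʕ/ (pharyngeal), /ɦ/ (glottal).
The alveolar row has no voiceless member, so the gap is the voiceless alveolar fricative /s/.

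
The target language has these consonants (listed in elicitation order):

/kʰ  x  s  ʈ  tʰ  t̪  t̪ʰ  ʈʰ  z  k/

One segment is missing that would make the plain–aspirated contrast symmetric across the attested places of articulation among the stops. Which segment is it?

place of articulation  plain     aspirated
dental            t̪        t̪ʰ     
alveolar          —         tʰ      
retroflex         ʈ         ʈʰ      
velar             k         kʰ      
The alveolar row has no plain member, so the gap is the plain alveolar stop /t/.

/t/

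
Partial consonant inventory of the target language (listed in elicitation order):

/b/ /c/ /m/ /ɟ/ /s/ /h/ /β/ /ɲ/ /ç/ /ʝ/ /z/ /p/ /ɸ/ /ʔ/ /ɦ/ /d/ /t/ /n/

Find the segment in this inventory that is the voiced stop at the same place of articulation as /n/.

/n/ is an alveolar nasal.
The voiced stop at the same place is a voiced alveolar stop — in this inventory, /d/.

/d/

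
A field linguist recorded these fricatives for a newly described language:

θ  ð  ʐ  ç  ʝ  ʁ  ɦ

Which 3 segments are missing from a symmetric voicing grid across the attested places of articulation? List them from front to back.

dental: voiceless /θ/, voiced /ð/.
retroflex: voiceless —, voiced /ʐ/.
palatal: voiceless /ç/, voiced /ʝ/.
uvular: voiceless —, voiced /ʁ/.
glottal: voiceless —, voiced /ɦ/.
Gaps, from front to back: retroflex lacks voiceless (/ʂ/); uvular lacks voiceless (/χ/); glottal lacks voiceless (/h/).

/ʂ/, /χ/, /h/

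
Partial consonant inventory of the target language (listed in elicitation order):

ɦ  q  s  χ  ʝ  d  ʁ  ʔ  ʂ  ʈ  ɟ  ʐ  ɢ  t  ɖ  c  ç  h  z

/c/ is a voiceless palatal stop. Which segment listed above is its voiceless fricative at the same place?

/ç/

The voiceless fricative at the same place is a voiceless palatal fricative — in this inventory, /ç/.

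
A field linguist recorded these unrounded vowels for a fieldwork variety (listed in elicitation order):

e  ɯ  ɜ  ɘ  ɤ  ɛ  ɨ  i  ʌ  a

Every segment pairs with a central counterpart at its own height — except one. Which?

/a/

High: /i/ ~ /ɨ/ ~ /ɯ/
High-mid: /e/ ~ /ɘ/ ~ /ɤ/
Low-mid: /ɛ/ ~ /ɜ/ ~ /ʌ/
Low: only /a/ (front); no central partner.
So /a/ is the unpaired segment.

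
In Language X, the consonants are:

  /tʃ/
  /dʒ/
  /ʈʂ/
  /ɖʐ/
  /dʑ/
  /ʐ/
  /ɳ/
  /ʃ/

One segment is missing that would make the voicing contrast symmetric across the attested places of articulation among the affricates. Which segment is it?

postalveolar: voiceless /tʃ/, voiced /dʒ/.
retroflex: voiceless /ʈʂ/, voiced /ɖʐ/.
alveolo-palatal: voiceless —, voiced /dʑ/.
The alveolo-palatal row has no voiceless member, so the gap is the voiceless alveolo-palatal affricate /tɕ/.

/tɕ/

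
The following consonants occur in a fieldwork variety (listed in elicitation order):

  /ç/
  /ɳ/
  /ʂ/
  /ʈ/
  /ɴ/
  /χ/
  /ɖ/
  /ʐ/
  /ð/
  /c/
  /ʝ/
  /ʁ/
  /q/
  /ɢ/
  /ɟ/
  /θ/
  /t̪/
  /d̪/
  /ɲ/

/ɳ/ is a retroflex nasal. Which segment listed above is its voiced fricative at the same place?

The voiced fricative at the same place is a voiced retroflex fricative — in this inventory, /ʐ/.

/ʐ/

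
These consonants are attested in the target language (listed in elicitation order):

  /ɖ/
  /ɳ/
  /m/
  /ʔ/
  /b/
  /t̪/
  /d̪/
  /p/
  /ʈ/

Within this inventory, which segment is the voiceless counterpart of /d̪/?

/t̪/

/d̪/ is a voiced dental stop.
The voiceless counterpart is a voiceless dental stop — in this inventory, /t̪/.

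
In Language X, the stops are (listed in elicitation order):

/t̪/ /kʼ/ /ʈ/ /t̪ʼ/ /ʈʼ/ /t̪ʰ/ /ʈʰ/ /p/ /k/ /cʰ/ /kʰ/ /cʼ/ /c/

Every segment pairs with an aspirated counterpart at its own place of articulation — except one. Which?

/p/

Dental: /t̪/ ~ /t̪ʰ/ ~ /t̪ʼ/
Retroflex: /ʈ/ ~ /ʈʰ/ ~ /ʈʼ/
Palatal: /c/ ~ /cʰ/ ~ /cʼ/
Velar: /k/ ~ /kʰ/ ~ /kʼ/
Bilabial: only /p/ (plain); no aspirated partner.
So /p/ is the unpaired segment.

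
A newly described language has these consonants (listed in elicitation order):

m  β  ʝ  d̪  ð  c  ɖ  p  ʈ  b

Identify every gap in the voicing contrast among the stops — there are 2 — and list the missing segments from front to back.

Voiceless: /p/ (bilabial), /ʈ/ (retroflex), /c/ (palatal).
Voiced: /b/ (bilabial), /d̪/ (dental), /ɖ/ (retroflex).
Gaps, from front to back: dental lacks voiceless (/t̪/); palatal lacks voiced (/ɟ/).

/t̪/, /ɟ/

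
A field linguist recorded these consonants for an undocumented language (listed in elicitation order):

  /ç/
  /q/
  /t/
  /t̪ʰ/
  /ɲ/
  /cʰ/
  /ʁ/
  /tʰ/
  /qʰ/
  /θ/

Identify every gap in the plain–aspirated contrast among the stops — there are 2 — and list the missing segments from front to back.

/t̪/, /c/

Plain: /t/ (alveolar), /q/ (uvular).
Aspirated: /t̪ʰ/ (dental), /tʰ/ (alveolar), /cʰ/ (palatal), /qʰ/ (uvular).
Gaps, from front to back: dental lacks plain (/t̪/); palatal lacks plain (/c/).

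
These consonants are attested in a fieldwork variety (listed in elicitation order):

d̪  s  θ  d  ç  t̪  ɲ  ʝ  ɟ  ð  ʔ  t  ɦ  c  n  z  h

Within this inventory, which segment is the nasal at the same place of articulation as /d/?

/n/

/d/ is a voiced alveolar stop.
The nasal at the same place is an alveolar nasal — in this inventory, /n/.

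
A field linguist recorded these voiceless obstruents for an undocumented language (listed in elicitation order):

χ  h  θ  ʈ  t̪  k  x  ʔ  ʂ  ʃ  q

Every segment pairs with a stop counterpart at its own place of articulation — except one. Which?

Dental: /t̪/ ~ /θ/
Retroflex: /ʈ/ ~ /ʂ/
Velar: /k/ ~ /x/
Uvular: /q/ ~ /χ/
Glottal: /ʔ/ ~ /h/
Postalveolar: only /ʃ/ (fricative); no stop partner.
So /ʃ/ is the unpaired segment.

/ʃ/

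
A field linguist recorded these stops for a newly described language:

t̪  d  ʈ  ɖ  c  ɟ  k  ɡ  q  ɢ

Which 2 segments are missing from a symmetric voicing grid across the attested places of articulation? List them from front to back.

Voiceless: /t̪/ (dental), /ʈ/ (retroflex), /c/ (palatal), /k/ (velar), /q/ (uvular).
Voiced: /d/ (alveolar), /ɖ/ (retroflex), /ɟ/ (palatal), /ɡ/ (velar), /ɢ/ (uvular).
Gaps, from front to back: dental lacks voiced (/d̪/); alveolar lacks voiceless (/t/).

/d̪/, /t/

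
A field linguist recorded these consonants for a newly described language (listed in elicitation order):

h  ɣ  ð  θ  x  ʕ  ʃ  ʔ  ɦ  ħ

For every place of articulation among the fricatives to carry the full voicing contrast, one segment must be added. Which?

Voiceless: /θ/ (dental), /ʃ/ (postalveolar), /x/ (velar), /ħ/ (pharyngeal), /h/ (glottal).
Voiced: /ð/ (dental), /ɣ/ (velar), /ʕ/ (pharyngeal), /ɦ/ (glottal).
The postalveolar row has no voiced member, so the gap is the voiced postalveolar fricative /ʒ/.

/ʒ/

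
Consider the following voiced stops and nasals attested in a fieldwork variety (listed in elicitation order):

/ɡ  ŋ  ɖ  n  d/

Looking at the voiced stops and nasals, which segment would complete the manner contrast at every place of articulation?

Oral stop: /d/ (alveolar), /ɖ/ (retroflex), /ɡ/ (velar).
Nasal: /n/ (alveolar), /ŋ/ (velar).
The retroflex row has no nasal member, so the gap is the retroflex nasal /ɳ/.

/ɳ/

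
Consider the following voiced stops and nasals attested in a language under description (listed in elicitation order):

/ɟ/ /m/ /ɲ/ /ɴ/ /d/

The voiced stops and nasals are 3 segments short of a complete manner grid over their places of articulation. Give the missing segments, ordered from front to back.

/b/, /n/, /ɢ/

place of articulation  oral stop  nasal   
bilabial          —         m       
alveolar          d         —       
palatal           ɟ         ɲ       
uvular            —         ɴ       
Gaps, from front to back: bilabial lacks oral stop (/b/); alveolar lacks nasal (/n/); uvular lacks oral stop (/ɢ/).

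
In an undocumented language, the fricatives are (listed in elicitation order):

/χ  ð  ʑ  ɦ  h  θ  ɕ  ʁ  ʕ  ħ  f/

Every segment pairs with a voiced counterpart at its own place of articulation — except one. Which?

Dental: /θ/ ~ /ð/
Alveolo-palatal: /ɕ/ ~ /ʑ/
Uvular: /χ/ ~ /ʁ/
Pharyngeal: /ħ/ ~ /ʕ/
Glottal: /h/ ~ /ɦ/
Labiodental: only /f/ (voiceless); no voiced partner.
So /f/ is the unpaired segment.

/f/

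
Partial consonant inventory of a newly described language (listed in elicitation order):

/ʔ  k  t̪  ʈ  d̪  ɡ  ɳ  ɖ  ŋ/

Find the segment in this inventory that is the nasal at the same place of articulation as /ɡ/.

/ŋ/

/ɡ/ is a voiced velar stop.
The nasal at the same place is a velar nasal — in this inventory, /ŋ/.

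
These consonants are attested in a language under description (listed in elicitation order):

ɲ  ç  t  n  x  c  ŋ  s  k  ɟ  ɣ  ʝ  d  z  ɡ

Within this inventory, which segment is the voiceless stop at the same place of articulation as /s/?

/t/

/s/ is a voiceless alveolar fricative.
The voiceless stop at the same place is a voiceless alveolar stop — in this inventory, /t/.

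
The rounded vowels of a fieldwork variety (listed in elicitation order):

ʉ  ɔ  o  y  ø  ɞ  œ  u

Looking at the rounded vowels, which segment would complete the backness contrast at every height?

high: front /y/, central /ʉ/, back /u/.
high-mid: front /ø/, central —, back /o/.
low-mid: front /œ/, central /ɞ/, back /ɔ/.
The high-mid row has no central member, so the gap is the high-mid central rounded vowel /ɵ/.

/ɵ/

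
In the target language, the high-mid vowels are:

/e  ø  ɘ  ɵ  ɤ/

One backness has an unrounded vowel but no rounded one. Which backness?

front: unrounded /e/, rounded /ø/.
central: unrounded /ɘ/, rounded /ɵ/.
back: unrounded /ɤ/, rounded —.
Every backness has a rounded member except back, where /o/ would be expected.

back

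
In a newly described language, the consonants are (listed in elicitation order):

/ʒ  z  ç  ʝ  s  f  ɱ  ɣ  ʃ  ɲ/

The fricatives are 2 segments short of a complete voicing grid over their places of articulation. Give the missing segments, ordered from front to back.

place of articulation  voiceless  voiced  
labiodental       f         —       
alveolar          s         z       
postalveolar      ʃ         ʒ       
palatal           ç         ʝ       
velar             —         ɣ       
Gaps, from front to back: labiodental lacks voiced (/v/); velar lacks voiceless (/x/).

/v/, /x/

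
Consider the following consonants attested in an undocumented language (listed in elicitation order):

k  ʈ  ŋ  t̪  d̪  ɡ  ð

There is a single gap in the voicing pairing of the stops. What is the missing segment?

/ɖ/

Voiceless: /t̪/ (dental), /ʈ/ (retroflex), /k/ (velar).
Voiced: /d̪/ (dental), /ɡ/ (velar).
The retroflex row has no voiced member, so the gap is the voiced retroflex stop /ɖ/.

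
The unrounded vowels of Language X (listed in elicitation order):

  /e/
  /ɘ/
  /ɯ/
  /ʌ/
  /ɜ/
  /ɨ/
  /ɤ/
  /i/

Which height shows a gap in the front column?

low-mid

high: front /i/, central /ɨ/, back /ɯ/.
high-mid: front /e/, central /ɘ/, back /ɤ/.
low-mid: front —, central /ɜ/, back /ʌ/.
Every height has a front member except low-mid, where /ɛ/ would be expected.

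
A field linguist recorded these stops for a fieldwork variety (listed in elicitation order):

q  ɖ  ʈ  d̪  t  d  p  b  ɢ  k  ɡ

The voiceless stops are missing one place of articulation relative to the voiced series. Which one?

place of articulation  voiceless  voiced  
bilabial          p         b       
dental            —         d̪      
alveolar          t         d       
retroflex         ʈ         ɖ       
velar             k         ɡ       
uvular            q         ɢ       
Every place of articulation has a voiceless member except dental, where /t̪/ would be expected.

dental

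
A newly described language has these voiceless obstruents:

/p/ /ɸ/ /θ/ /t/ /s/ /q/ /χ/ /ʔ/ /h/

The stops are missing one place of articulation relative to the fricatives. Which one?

place of articulation  stop      fricative
bilabial          p         ɸ       
dental            —         θ       
alveolar          t         s       
uvular            q         χ       
glottal           ʔ         h       
Every place of articulation has a stop member except dental, where /t̪/ would be expected.

dental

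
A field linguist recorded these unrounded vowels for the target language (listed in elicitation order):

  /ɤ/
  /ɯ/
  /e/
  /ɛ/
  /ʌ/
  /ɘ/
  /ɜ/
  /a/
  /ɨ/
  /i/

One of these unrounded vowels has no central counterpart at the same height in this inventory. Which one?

/a/

High: /i/ ~ /ɨ/ ~ /ɯ/
High-mid: /e/ ~ /ɘ/ ~ /ɤ/
Low-mid: /ɛ/ ~ /ɜ/ ~ /ʌ/
Low: only /a/ (front); no central partner.
So /a/ is the unpaired segment.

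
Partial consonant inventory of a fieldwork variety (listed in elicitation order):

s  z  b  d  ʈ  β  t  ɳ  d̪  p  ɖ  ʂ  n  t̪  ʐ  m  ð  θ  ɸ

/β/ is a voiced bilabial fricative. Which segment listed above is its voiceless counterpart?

The voiceless counterpart is a voiceless bilabial fricative — in this inventory, /ɸ/.

/ɸ/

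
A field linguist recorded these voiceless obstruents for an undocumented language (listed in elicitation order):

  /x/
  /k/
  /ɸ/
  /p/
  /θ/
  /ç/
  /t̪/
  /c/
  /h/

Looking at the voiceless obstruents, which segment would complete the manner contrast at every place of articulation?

Stop: /p/ (bilabial), /t̪/ (dental), /c/ (palatal), /k/ (velar).
Fricative: /ɸ/ (bilabial), /θ/ (dental), /ç/ (palatal), /x/ (velar), /h/ (glottal).
The glottal row has no stop member, so the gap is the glottal stop /ʔ/.

/ʔ/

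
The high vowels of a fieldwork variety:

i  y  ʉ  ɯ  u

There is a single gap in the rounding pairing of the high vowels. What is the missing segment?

/ɨ/

Unrounded: /i/ (front), /ɯ/ (back).
Rounded: /y/ (front), /ʉ/ (central), /u/ (back).
The central row has no unrounded member, so the gap is the central unrounded vowel /ɨ/.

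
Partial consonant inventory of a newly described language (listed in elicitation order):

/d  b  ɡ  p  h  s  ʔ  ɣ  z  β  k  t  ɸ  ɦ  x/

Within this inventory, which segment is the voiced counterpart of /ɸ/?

/ɸ/ is a voiceless bilabial fricative.
The voiced counterpart is a voiced bilabial fricative — in this inventory, /β/.

/β/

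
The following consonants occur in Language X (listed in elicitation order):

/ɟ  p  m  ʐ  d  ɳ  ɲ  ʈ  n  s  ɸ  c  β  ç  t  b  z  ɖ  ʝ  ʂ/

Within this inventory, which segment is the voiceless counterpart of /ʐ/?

/ʐ/ is a voiced retroflex fricative.
The voiceless counterpart is a voiceless retroflex fricative — in this inventory, /ʂ/.

/ʂ/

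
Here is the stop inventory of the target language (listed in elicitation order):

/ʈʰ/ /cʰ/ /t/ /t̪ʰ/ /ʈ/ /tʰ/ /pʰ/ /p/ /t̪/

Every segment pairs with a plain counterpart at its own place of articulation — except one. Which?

Bilabial: /p/ ~ /pʰ/
Dental: /t̪/ ~ /t̪ʰ/
Alveolar: /t/ ~ /tʰ/
Retroflex: /ʈ/ ~ /ʈʰ/
Palatal: only /cʰ/ (aspirated); no plain partner.
So /cʰ/ is the unpaired segment.

/cʰ/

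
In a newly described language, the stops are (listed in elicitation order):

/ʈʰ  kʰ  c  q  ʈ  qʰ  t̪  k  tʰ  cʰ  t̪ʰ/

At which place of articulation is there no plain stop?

Plain: /t̪/ (dental), /ʈ/ (retroflex), /c/ (palatal), /k/ (velar), /q/ (uvular).
Aspirated: /t̪ʰ/ (dental), /tʰ/ (alveolar), /ʈʰ/ (retroflex), /cʰ/ (palatal), /kʰ/ (velar), /qʰ/ (uvular).
Every place of articulation has a plain member except alveolar, where /t/ would be expected.

alveolar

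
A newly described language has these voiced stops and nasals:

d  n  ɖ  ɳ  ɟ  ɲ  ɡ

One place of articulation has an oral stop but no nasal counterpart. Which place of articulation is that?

velar

Oral stop: /d/ (alveolar), /ɖ/ (retroflex), /ɟ/ (palatal), /ɡ/ (velar).
Nasal: /n/ (alveolar), /ɳ/ (retroflex), /ɲ/ (palatal).
Every place of articulation has a nasal member except velar, where /ŋ/ would be expected.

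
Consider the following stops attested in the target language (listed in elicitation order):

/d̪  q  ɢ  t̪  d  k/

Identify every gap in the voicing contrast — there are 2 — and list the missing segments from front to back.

dental: voiceless /t̪/, voiced /d̪/.
alveolar: voiceless —, voiced /d/.
velar: voiceless /k/, voiced —.
uvular: voiceless /q/, voiced /ɢ/.
Gaps, from front to back: alveolar lacks voiceless (/t/); velar lacks voiced (/ɡ/).

/t/, /ɡ/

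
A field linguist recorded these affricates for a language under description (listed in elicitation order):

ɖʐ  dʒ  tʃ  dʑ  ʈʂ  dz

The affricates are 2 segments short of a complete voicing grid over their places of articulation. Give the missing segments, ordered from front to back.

/ts/, /tɕ/

place of articulation  voiceless  voiced  
alveolar          —         dz      
postalveolar      tʃ        dʒ      
retroflex         ʈʂ        ɖʐ      
alveolo-palatal   —         dʑ      
Gaps, from front to back: alveolar lacks voiceless (/ts/); alveolo-palatal lacks voiceless (/tɕ/).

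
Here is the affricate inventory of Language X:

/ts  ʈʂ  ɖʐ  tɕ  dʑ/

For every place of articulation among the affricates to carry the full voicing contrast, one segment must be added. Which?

Voiceless: /ts/ (alveolar), /ʈʂ/ (retroflex), /tɕ/ (alveolo-palatal).
Voiced: /ɖʐ/ (retroflex), /dʑ/ (alveolo-palatal).
The alveolar row has no voiced member, so the gap is the voiced alveolar affricate /dz/.

/dz/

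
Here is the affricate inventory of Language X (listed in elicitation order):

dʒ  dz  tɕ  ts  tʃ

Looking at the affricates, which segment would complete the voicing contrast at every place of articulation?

Voiceless: /ts/ (alveolar), /tʃ/ (postalveolar), /tɕ/ (alveolo-palatal).
Voiced: /dz/ (alveolar), /dʒ/ (postalveolar).
The alveolo-palatal row has no voiced member, so the gap is the voiced alveolo-palatal affricate /dʑ/.

/dʑ/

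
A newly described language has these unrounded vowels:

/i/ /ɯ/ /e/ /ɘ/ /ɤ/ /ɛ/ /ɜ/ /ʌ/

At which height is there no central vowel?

high

high: front /i/, central —, back /ɯ/.
high-mid: front /e/, central /ɘ/, back /ɤ/.
low-mid: front /ɛ/, central /ɜ/, back /ʌ/.
Every height has a central member except high, where /ɨ/ would be expected.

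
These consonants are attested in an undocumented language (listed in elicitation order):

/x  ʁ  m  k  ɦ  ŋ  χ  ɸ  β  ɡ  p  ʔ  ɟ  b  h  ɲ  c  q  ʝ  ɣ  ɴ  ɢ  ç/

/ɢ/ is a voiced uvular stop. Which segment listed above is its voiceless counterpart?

/q/

The voiceless counterpart is a voiceless uvular stop — in this inventory, /q/.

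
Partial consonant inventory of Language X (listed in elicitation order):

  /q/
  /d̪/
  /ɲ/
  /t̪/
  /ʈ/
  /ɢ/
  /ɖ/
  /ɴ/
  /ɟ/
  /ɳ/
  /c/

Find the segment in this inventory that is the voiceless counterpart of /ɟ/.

/c/

/ɟ/ is a voiced palatal stop.
The voiceless counterpart is a voiceless palatal stop — in this inventory, /c/.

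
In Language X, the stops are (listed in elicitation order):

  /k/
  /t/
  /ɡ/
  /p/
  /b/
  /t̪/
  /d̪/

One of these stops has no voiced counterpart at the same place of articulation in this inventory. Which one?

/t/

Bilabial: /p/ ~ /b/
Dental: /t̪/ ~ /d̪/
Velar: /k/ ~ /ɡ/
Alveolar: only /t/ (voiceless); no voiced partner.
So /t/ is the unpaired segment.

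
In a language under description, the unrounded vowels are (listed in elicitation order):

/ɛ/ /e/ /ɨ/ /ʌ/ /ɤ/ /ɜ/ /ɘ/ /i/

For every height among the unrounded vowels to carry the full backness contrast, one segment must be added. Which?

/ɯ/

height            front     central   back    
high              i         ɨ         —       
high-mid          e         ɘ         ɤ       
low-mid           ɛ         ɜ         ʌ       
The high row has no back member, so the gap is the high back unrounded vowel /ɯ/.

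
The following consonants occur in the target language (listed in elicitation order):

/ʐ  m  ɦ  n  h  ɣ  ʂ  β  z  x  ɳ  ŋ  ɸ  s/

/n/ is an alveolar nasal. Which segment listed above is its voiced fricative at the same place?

The voiced fricative at the same place is a voiced alveolar fricative — in this inventory, /z/.

/z/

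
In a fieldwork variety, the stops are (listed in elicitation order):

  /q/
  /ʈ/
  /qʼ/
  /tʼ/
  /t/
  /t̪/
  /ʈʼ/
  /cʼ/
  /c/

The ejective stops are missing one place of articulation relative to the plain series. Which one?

Plain: /t̪/ (dental), /t/ (alveolar), /ʈ/ (retroflex), /c/ (palatal), /q/ (uvular).
Ejective: /tʼ/ (alveolar), /ʈʼ/ (retroflex), /cʼ/ (palatal), /qʼ/ (uvular).
Every place of articulation has an ejective member except dental, where /t̪ʼ/ would be expected.

dental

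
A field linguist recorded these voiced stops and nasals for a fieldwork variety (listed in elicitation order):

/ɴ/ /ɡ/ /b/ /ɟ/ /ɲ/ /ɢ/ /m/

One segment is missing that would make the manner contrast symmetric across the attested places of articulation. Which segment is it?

/ŋ/

bilabial: oral stop /b/, nasal /m/.
palatal: oral stop /ɟ/, nasal /ɲ/.
velar: oral stop /ɡ/, nasal —.
uvular: oral stop /ɢ/, nasal /ɴ/.
The velar row has no nasal member, so the gap is the velar nasal /ŋ/.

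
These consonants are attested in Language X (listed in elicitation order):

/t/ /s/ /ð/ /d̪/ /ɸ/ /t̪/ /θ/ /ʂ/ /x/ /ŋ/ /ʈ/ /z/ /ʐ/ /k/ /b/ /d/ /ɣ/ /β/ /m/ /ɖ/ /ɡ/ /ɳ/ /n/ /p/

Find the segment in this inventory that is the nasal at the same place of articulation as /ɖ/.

/ɖ/ is a voiced retroflex stop.
The nasal at the same place is a retroflex nasal — in this inventory, /ɳ/.

/ɳ/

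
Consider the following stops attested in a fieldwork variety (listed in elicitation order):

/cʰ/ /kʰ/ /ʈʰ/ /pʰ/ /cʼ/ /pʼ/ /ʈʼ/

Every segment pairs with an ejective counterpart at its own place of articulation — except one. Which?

/kʰ/

Bilabial: /pʰ/ ~ /pʼ/
Retroflex: /ʈʰ/ ~ /ʈʼ/
Palatal: /cʰ/ ~ /cʼ/
Velar: only /kʰ/ (aspirated); no ejective partner.
So /kʰ/ is the unpaired segment.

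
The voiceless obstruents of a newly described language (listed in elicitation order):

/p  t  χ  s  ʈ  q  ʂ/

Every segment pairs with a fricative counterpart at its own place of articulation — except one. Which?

/p/

Alveolar: /t/ ~ /s/
Retroflex: /ʈ/ ~ /ʂ/
Uvular: /q/ ~ /χ/
Bilabial: only /p/ (stop); no fricative partner.
So /p/ is the unpaired segment.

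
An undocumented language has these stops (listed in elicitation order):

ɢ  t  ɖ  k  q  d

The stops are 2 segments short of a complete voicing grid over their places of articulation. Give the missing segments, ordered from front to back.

/ʈ/, /ɡ/

alveolar: voiceless /t/, voiced /d/.
retroflex: voiceless —, voiced /ɖ/.
velar: voiceless /k/, voiced —.
uvular: voiceless /q/, voiced /ɢ/.
Gaps, from front to back: retroflex lacks voiceless (/ʈ/); velar lacks voiced (/ɡ/).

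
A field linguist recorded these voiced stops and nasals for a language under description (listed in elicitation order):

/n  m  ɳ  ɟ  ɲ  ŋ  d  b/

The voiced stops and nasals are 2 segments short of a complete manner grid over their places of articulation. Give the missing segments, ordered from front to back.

bilabial: oral stop /b/, nasal /m/.
alveolar: oral stop /d/, nasal /n/.
retroflex: oral stop —, nasal /ɳ/.
palatal: oral stop /ɟ/, nasal /ɲ/.
velar: oral stop —, nasal /ŋ/.
Gaps, from front to back: retroflex lacks oral stop (/ɖ/); velar lacks oral stop (/ɡ/).

/ɖ/, /ɡ/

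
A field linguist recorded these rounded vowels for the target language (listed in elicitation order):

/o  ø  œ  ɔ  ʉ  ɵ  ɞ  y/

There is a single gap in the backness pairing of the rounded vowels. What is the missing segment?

/u/

high: front /y/, central /ʉ/, back —.
high-mid: front /ø/, central /ɵ/, back /o/.
low-mid: front /œ/, central /ɞ/, back /ɔ/.
The high row has no back member, so the gap is the high back rounded vowel /u/.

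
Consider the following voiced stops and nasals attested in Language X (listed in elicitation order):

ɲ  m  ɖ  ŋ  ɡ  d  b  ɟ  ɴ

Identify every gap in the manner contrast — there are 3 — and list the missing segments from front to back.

Oral stop: /b/ (bilabial), /d/ (alveolar), /ɖ/ (retroflex), /ɟ/ (palatal), /ɡ/ (velar).
Nasal: /m/ (bilabial), /ɲ/ (palatal), /ŋ/ (velar), /ɴ/ (uvular).
Gaps, from front to back: alveolar lacks nasal (/n/); retroflex lacks nasal (/ɳ/); uvular lacks oral stop (/ɢ/).

/n/, /ɳ/, /ɢ/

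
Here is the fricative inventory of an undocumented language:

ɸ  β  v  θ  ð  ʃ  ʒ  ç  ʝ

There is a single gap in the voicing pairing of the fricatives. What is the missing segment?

Voiceless: /ɸ/ (bilabial), /θ/ (dental), /ʃ/ (postalveolar), /ç/ (palatal).
Voiced: /β/ (bilabial), /v/ (labiodental), /ð/ (dental), /ʒ/ (postalveolar), /ʝ/ (palatal).
The labiodental row has no voiceless member, so the gap is the voiceless labiodental fricative /f/.

/f/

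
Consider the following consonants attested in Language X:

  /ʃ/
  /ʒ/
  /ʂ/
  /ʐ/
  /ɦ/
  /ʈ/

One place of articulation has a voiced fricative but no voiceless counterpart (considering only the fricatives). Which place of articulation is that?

glottal

postalveolar: voiceless /ʃ/, voiced /ʒ/.
retroflex: voiceless /ʂ/, voiced /ʐ/.
glottal: voiceless —, voiced /ɦ/.
Every place of articulation has a voiceless member except glottal, where /h/ would be expected.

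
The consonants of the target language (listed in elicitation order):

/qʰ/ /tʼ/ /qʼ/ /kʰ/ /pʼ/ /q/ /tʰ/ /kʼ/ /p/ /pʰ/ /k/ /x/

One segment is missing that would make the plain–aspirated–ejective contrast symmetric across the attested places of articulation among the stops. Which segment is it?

Plain: /p/ (bilabial), /k/ (velar), /q/ (uvular).
Aspirated: /pʰ/ (bilabial), /tʰ/ (alveolar), /kʰ/ (velar), /qʰ/ (uvular).
Ejective: /pʼ/ (bilabial), /tʼ/ (alveolar), /kʼ/ (velar), /qʼ/ (uvular).
The alveolar row has no plain member, so the gap is the plain alveolar stop /t/.

/t/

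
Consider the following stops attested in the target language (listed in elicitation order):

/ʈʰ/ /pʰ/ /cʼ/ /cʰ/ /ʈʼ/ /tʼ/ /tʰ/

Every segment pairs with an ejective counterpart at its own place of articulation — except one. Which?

Alveolar: /tʰ/ ~ /tʼ/
Retroflex: /ʈʰ/ ~ /ʈʼ/
Palatal: /cʰ/ ~ /cʼ/
Bilabial: only /pʰ/ (aspirated); no ejective partner.
So /pʰ/ is the unpaired segment.

/pʰ/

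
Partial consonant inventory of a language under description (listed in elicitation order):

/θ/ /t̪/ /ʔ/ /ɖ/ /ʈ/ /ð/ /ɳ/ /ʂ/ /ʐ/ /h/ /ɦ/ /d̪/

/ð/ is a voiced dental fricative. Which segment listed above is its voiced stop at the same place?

/d̪/

The voiced stop at the same place is a voiced dental stop — in this inventory, /d̪/.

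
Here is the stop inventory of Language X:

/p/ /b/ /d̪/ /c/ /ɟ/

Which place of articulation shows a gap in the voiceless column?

place of articulation  voiceless  voiced  
bilabial          p         b       
dental            —         d̪      
palatal           c         ɟ       
Every place of articulation has a voiceless member except dental, where /t̪/ would be expected.

dental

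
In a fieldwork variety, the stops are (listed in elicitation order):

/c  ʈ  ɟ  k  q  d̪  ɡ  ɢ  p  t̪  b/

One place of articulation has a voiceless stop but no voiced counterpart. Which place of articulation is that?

Voiceless: /p/ (bilabial), /t̪/ (dental), /ʈ/ (retroflex), /c/ (palatal), /k/ (velar), /q/ (uvular).
Voiced: /b/ (bilabial), /d̪/ (dental), /ɟ/ (palatal), /ɡ/ (velar), /ɢ/ (uvular).
Every place of articulation has a voiced member except retroflex, where /ɖ/ would be expected.

retroflex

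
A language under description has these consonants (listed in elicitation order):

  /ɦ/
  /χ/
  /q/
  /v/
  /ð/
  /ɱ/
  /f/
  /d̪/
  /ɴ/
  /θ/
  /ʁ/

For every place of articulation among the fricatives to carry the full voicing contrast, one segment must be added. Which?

/h/

Voiceless: /f/ (labiodental), /θ/ (dental), /χ/ (uvular).
Voiced: /v/ (labiodental), /ð/ (dental), /ʁ/ (uvular), /ɦ/ (glottal).
The glottal row has no voiceless member, so the gap is the voiceless glottal fricative /h/.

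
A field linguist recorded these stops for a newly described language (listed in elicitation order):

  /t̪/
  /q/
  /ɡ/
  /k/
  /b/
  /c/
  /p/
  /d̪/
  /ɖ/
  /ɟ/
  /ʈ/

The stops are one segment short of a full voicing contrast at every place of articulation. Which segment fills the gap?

bilabial: voiceless /p/, voiced /b/.
dental: voiceless /t̪/, voiced /d̪/.
retroflex: voiceless /ʈ/, voiced /ɖ/.
palatal: voiceless /c/, voiced /ɟ/.
velar: voiceless /k/, voiced /ɡ/.
uvular: voiceless /q/, voiced —.
The uvular row has no voiced member, so the gap is the voiced uvular stop /ɢ/.

/ɢ/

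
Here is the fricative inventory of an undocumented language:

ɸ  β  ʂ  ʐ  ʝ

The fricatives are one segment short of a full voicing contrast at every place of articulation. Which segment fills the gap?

/ç/

bilabial: voiceless /ɸ/, voiced /β/.
retroflex: voiceless /ʂ/, voiced /ʐ/.
palatal: voiceless —, voiced /ʝ/.
The palatal row has no voiceless member, so the gap is the voiceless palatal fricative /ç/.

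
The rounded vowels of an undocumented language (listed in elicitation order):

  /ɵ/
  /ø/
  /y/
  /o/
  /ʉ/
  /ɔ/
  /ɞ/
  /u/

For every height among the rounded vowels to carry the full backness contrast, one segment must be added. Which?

Front: /y/ (high), /ø/ (high-mid).
Central: /ʉ/ (high), /ɵ/ (high-mid), /ɞ/ (low-mid).
Back: /u/ (high), /o/ (high-mid), /ɔ/ (low-mid).
The low-mid row has no front member, so the gap is the low-mid front rounded vowel /œ/.

/œ/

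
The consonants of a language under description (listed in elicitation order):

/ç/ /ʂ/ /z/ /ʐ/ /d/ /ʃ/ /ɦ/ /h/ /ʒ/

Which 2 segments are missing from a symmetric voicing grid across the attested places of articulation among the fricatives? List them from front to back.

/s/, /ʝ/

alveolar: voiceless —, voiced /z/.
postalveolar: voiceless /ʃ/, voiced /ʒ/.
retroflex: voiceless /ʂ/, voiced /ʐ/.
palatal: voiceless /ç/, voiced —.
glottal: voiceless /h/, voiced /ɦ/.
Gaps, from front to back: alveolar lacks voiceless (/s/); palatal lacks voiced (/ʝ/).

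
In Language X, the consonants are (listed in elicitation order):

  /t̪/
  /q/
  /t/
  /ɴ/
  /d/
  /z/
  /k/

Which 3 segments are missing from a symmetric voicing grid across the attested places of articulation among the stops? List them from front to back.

/d̪/, /ɡ/, /ɢ/

place of articulation  voiceless  voiced  
dental            t̪        —       
alveolar          t         d       
velar             k         —       
uvular            q         —       
Gaps, from front to back: dental lacks voiced (/d̪/); velar lacks voiced (/ɡ/); uvular lacks voiced (/ɢ/).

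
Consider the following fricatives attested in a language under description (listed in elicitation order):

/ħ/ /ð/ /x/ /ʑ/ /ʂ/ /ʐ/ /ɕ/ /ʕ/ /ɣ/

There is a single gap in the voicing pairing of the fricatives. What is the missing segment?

/θ/

place of articulation  voiceless  voiced  
dental            —         ð       
retroflex         ʂ         ʐ       
alveolo-palatal   ɕ         ʑ       
velar             x         ɣ       
pharyngeal        ħ         ʕ       
The dental row has no voiceless member, so the gap is the voiceless dental fricative /θ/.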